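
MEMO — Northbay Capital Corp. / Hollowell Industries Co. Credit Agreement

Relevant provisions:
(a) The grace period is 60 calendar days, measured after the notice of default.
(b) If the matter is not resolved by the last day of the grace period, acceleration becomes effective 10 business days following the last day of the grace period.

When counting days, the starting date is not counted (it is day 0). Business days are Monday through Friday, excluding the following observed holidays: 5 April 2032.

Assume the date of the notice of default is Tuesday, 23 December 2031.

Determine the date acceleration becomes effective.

Adding 60 calendar days to 23 December 2031 gives 21 February 2032, which is the last day of the grace period.
The date acceleration becomes effective: counting 10 business days from Saturday, 21 February 2032 (Feb 23, Feb 24, Feb 25, Feb 26, Feb 27, Mar 1, Mar 2, Mar 3, Mar 4, Mar 5, skipping weekends) reaches Friday, 5 March 2032.

5 March 2032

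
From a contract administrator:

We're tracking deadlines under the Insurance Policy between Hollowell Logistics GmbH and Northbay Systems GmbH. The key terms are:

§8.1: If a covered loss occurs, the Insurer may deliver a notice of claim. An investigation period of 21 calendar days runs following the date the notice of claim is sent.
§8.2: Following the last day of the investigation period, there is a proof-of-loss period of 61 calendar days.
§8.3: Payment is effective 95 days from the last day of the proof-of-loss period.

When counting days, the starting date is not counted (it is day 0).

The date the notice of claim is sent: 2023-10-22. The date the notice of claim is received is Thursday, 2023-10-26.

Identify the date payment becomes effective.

Adding 21 calendar days to 2023-10-22 gives 2023-11-12, which is the last day of the investigation period.
The last day of the proof-of-loss period: 2023-11-12 + 61 days = 2024-01-12.
The date payment becomes effective: 95 calendar days after 2024-01-12 is 2024-04-16.

2024-04-16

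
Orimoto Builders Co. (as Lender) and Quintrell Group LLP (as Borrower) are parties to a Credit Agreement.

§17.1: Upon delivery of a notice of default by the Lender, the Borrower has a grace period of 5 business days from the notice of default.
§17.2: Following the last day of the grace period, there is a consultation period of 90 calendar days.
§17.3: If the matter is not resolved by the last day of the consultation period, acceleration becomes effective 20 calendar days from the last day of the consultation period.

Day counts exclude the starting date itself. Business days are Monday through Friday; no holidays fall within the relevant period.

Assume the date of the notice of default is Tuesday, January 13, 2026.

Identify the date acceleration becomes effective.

The last day of the grace period: 5 business days after Tuesday, January 13, 2026, skipping weekends — Jan 14, Jan 15, Jan 16, Jan 19, Jan 20 — lands on Tuesday, January 20, 2026.
Adding 90 calendar days to January 20, 2026 gives April 20, 2026, which is the last day of the consultation period.
The date acceleration becomes effective: 20 calendar days after April 20, 2026 is May 10, 2026.

May 10, 2026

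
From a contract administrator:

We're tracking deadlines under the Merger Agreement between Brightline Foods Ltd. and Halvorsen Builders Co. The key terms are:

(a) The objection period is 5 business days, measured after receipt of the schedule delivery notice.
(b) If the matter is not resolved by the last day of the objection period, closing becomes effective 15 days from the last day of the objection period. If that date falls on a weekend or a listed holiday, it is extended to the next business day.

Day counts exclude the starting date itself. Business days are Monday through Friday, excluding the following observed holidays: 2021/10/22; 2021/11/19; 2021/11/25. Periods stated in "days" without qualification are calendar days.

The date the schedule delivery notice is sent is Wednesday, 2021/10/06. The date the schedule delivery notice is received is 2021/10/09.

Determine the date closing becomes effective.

The last day of the objection period: counting 5 business days from Saturday, 2021/10/09 (Oct 11, Oct 12, Oct 13, Oct 14, Oct 15, skipping weekends) reaches Friday, 2021/10/15.
The date closing becomes effective: 2021/10/15 + 15 days = 2021/10/30. That falls on a Saturday, so it rolls to the next business day, Monday, 2021/11/01.

2021/11/01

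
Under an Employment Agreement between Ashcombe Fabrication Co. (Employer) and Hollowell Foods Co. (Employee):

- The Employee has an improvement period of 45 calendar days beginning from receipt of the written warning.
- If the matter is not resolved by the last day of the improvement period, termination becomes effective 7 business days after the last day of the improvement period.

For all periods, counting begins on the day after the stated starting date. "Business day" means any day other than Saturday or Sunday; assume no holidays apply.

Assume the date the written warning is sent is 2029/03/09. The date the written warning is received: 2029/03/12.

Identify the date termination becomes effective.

The last day of the improvement period: 2029/03/12 + 45 days = 2029/04/26.
The date termination becomes effective: 7 business days after Thursday, 2029/04/26, skipping weekends — Apr 27, Apr 30, May 1, May 2, May 3, May 4, May 7 — lands on Monday, 2029/05/07.

2029/05/07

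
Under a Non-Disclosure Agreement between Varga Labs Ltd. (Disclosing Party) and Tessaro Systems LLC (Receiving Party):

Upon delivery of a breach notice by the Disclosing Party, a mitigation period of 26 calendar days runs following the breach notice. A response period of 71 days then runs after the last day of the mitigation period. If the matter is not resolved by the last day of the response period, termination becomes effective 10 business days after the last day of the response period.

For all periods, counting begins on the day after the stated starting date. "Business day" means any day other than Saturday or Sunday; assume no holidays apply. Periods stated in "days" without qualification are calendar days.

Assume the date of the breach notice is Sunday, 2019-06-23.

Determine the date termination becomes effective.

The last day of the mitigation period: 2019-06-23 + 26 days = 2019-07-19.
The last day of the response period: 2019-07-19 + 71 days = 2019-09-28.
From Saturday, 2019-09-28, 10 business days (Sep 30, Oct 1, Oct 2, Oct 3, Oct 4, Oct 7, Oct 8, Oct 9, Oct 10, Oct 11, skipping weekends) brings us to Friday, 2019-10-11, which is the date termination becomes effective.

2019-10-11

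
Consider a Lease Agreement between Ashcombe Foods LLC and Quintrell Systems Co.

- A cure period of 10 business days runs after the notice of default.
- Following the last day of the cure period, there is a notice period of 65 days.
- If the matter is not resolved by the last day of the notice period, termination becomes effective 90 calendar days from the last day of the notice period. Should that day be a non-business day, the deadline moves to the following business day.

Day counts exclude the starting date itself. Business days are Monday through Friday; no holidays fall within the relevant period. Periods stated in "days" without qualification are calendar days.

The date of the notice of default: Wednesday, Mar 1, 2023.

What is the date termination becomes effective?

The last day of the cure period: counting 10 business days from Wednesday, Mar 1, 2023 (Mar 2, Mar 3, Mar 6, Mar 7, Mar 8, Mar 9, Mar 10, Mar 13, Mar 14, Mar 15, skipping weekends) reaches Wednesday, Mar 15, 2023.
The last day of the notice period: Mar 15, 2023 + 65 days = May 19, 2023.
The date termination becomes effective: 90 calendar days after May 19, 2023 is Aug 17, 2023. Aug 17, 2023 is a Thursday, so no roll-forward applies.

Aug 17, 2023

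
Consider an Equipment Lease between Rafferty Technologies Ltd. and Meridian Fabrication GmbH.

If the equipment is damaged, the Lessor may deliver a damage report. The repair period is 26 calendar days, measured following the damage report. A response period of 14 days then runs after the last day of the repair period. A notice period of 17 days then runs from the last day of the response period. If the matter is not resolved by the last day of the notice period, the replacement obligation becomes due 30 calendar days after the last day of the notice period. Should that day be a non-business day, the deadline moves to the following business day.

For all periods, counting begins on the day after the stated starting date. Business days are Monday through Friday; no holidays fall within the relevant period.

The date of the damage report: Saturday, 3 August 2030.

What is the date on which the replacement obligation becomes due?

The last day of the repair period: 26 calendar days after 3 August 2030 is 29 August 2030.
The last day of the response period: 29 August 2030 + 14 days = 12 September 2030.
Adding 17 calendar days to 12 September 2030 gives 29 September 2030, which is the last day of the notice period.
The date on which the replacement obligation becomes due: 29 September 2030 + 30 days = 29 October 2030. 29 October 2030 is a Tuesday, so no roll-forward applies.

29 October 2030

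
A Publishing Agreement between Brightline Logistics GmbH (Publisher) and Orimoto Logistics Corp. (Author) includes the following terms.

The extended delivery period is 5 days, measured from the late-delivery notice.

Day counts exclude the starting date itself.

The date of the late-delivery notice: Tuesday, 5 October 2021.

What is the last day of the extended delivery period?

The last day of the extended delivery period: 5 calendar days after 5 October 2021 is 10 October 2021.

10 October 2021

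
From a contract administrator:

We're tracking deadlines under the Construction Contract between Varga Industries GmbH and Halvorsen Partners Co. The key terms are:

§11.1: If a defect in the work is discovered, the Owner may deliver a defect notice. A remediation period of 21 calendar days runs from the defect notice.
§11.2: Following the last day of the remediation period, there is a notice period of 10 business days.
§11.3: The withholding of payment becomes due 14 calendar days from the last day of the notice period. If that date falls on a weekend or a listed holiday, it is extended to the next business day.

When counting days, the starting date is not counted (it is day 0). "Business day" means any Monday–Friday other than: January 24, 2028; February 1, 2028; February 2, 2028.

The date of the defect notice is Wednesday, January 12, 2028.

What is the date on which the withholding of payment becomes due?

Adding 21 calendar days to January 12, 2028 gives February 2, 2028, which is the last day of the remediation period.
The last day of the notice period: counting 10 business days from Wednesday, February 2, 2028 (Feb 3, Feb 4, Feb 7, Feb 8, Feb 9, Feb 10, Feb 11, Feb 14, Feb 15, Feb 16, skipping weekends) reaches Wednesday, February 16, 2028.
The date on which the withholding of payment becomes due: 14 calendar days after February 16, 2028 is March 1, 2028. March 1, 2028 is a Wednesday and is not a listed holiday, so no roll-forward applies.

March 1, 2028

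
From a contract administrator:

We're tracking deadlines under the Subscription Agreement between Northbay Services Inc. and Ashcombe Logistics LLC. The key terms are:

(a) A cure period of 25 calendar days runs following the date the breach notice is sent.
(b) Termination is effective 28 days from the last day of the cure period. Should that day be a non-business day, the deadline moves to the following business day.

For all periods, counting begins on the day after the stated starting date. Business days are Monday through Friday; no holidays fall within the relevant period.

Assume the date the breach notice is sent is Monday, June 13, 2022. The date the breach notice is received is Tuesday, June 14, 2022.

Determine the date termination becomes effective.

August 5, 2022

The last day of the cure period: 25 calendar days after June 13, 2022 is July 8, 2022.
The date termination becomes effective: July 8, 2022 + 28 days = August 5, 2022. August 5, 2022 is a Friday, so no roll-forward applies.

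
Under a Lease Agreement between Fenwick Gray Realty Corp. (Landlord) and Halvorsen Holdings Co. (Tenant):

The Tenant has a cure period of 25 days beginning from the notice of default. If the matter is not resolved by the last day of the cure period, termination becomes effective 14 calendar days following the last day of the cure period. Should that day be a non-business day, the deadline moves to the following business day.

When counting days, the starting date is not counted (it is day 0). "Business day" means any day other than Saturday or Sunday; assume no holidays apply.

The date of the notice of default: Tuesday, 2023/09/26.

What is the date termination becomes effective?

Adding 25 calendar days to 2023/09/26 gives 2023/10/21, which is the last day of the cure period.
The date termination becomes effective: 14 calendar days after 2023/10/21 is 2023/11/04. That falls on a Saturday, so it rolls to the next business day, Monday, 2023/11/06.

2023/11/06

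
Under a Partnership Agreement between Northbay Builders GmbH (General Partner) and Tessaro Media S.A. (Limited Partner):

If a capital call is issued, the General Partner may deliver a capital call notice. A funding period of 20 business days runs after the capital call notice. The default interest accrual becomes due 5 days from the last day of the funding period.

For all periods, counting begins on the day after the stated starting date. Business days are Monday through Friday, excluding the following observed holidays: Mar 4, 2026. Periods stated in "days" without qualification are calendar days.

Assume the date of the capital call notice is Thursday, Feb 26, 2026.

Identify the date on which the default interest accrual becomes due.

Apr 1, 2026

The last day of the funding period: counting 20 business days from Thursday, Feb 26, 2026 (Feb 27, Mar 2, Mar 3, Mar 5, …, Mar 25, Mar 26, Mar 27, skipping weekends and the listed holiday on Mar 4) reaches Friday, Mar 27, 2026.
The date on which the default interest accrual becomes due: Mar 27, 2026 + 5 days = Apr 1, 2026.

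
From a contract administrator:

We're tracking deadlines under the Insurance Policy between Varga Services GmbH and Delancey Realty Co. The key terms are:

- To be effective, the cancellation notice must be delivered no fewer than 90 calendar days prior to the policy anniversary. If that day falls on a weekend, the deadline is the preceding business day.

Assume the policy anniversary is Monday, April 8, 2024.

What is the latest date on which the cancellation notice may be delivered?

January 9, 2024

April 8, 2024 minus 90 days is January 9, 2024. That is a Tuesday, so no adjustment is needed.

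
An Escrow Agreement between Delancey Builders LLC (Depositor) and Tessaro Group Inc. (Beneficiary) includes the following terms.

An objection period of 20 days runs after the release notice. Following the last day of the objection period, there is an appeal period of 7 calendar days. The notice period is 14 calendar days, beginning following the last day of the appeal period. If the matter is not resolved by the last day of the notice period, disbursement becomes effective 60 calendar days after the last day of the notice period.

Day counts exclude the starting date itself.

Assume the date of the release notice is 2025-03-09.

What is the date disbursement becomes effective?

2025-06-18

The last day of the objection period: 2025-03-09 + 20 days = 2025-03-29.
The last day of the appeal period: 2025-03-29 + 7 days = 2025-04-05.
The last day of the notice period: 2025-04-05 + 14 days = 2025-04-19.
Adding 60 calendar days to 2025-04-19 gives 2025-06-18, which is the date disbursement becomes effective.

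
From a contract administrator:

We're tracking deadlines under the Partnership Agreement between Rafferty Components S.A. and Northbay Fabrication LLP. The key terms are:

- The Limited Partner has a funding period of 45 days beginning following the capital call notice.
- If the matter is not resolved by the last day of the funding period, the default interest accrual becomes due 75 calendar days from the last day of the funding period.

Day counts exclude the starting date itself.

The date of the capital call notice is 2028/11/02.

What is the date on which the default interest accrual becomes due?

2029/03/02

The last day of the funding period: 45 calendar days after 2028/11/02 is 2028/12/17.
The date on which the default interest accrual becomes due: 2028/12/17 + 75 days = 2029/03/02.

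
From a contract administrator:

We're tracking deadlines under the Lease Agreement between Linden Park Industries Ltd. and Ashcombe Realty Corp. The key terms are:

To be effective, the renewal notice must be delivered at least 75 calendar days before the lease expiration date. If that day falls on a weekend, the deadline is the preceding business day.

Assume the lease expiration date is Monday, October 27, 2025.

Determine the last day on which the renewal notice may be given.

Counting back 75 calendar days from October 27, 2025 gives August 13, 2025. That is a Wednesday, so no adjustment is needed.

August 13, 2025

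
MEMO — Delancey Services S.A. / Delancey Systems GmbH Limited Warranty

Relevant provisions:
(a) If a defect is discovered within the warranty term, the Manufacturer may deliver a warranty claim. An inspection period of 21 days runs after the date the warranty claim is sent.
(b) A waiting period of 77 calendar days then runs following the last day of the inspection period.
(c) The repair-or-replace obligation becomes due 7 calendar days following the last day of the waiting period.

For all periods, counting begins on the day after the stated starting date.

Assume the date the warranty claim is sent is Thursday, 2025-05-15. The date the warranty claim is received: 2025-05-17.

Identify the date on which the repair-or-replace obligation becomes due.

2025-08-28

The last day of the inspection period: 2025-05-15 + 21 days = 2025-06-05.
Adding 77 calendar days to 2025-06-05 gives 2025-08-21, which is the last day of the waiting period.
The date on which the repair-or-replace obligation becomes due: 2025-08-21 + 7 days = 2025-08-28.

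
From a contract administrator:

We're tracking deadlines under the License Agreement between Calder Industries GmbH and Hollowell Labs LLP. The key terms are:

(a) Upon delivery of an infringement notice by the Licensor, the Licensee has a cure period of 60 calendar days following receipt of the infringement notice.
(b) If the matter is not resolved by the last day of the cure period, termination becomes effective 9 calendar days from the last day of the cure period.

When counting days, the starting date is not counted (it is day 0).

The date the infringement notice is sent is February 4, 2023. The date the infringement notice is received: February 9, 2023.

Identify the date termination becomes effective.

The last day of the cure period: February 9, 2023 + 60 days = April 10, 2023.
Adding 9 calendar days to April 10, 2023 gives April 19, 2023, which is the date termination becomes effective.

April 19, 2023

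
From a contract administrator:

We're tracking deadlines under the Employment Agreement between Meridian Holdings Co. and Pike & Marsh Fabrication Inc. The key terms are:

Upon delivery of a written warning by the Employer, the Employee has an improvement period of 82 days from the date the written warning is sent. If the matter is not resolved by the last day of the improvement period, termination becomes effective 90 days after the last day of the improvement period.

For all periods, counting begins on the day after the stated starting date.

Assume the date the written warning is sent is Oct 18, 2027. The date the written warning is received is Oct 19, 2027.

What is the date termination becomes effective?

Adding 82 calendar days to Oct 18, 2027 gives Jan 8, 2028, which is the last day of the improvement period.
The date termination becomes effective: Jan 8, 2028 + 90 days = Apr 7, 2028.

Apr 7, 2028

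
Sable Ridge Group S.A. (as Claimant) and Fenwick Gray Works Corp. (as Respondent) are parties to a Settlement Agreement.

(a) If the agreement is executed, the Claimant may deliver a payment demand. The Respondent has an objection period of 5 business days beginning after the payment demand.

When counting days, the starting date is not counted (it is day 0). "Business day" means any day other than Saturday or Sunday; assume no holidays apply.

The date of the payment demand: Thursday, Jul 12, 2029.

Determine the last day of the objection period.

Jul 19, 2029

From Thursday, Jul 12, 2029, 5 business days (Jul 13, Jul 16, Jul 17, Jul 18, Jul 19, skipping weekends) brings us to Thursday, Jul 19, 2029, which is the last day of the objection period.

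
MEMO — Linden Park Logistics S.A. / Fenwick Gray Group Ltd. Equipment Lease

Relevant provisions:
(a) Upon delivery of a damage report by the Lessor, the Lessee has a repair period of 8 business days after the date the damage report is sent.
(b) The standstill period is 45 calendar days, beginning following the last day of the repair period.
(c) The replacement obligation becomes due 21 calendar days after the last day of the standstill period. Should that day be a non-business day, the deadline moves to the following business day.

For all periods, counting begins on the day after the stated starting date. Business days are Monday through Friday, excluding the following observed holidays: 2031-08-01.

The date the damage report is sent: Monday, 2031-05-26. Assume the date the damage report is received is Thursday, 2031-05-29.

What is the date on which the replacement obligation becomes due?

The last day of the repair period: counting 8 business days from Monday, 2031-05-26 (May 27, May 28, May 29, May 30, Jun 2, Jun 3, Jun 4, Jun 5, skipping weekends) reaches Thursday, 2031-06-05.
The last day of the standstill period: 45 calendar days after 2031-06-05 is 2031-07-20.
The date on which the replacement obligation becomes due: 2031-07-20 + 21 days = 2031-08-10. That falls on a Sunday, so it rolls to the next business day, Monday, 2031-08-11.

2031-08-11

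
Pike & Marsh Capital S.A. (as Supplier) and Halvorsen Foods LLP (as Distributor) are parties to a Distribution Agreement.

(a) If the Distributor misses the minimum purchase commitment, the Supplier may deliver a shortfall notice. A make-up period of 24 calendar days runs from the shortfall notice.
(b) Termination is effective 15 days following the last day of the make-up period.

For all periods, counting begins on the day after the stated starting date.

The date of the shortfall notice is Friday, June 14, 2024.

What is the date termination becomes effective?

July 23, 2024

The last day of the make-up period: June 14, 2024 + 24 days = July 8, 2024.
Adding 15 calendar days to July 8, 2024 gives July 23, 2024, which is the date termination becomes effective.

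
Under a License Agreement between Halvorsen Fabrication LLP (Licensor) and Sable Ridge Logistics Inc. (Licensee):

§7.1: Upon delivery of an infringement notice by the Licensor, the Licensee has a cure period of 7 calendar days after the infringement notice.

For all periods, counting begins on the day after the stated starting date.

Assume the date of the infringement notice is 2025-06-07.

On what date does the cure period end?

2025-06-14

The last day of the cure period: 7 calendar days after 2025-06-07 is 2025-06-14.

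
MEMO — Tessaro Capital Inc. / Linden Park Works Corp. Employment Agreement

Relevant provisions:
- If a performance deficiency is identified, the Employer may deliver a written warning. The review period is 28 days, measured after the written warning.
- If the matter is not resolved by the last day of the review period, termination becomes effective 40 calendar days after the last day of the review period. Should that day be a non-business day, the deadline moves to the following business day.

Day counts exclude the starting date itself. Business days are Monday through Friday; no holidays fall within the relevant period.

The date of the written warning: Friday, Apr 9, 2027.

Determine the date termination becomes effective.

Adding 28 calendar days to Apr 9, 2027 gives May 7, 2027, which is the last day of the review period.
Adding 40 calendar days to May 7, 2027 gives Jun 16, 2027, which is the date termination becomes effective. Jun 16, 2027 is a Wednesday, so no roll-forward applies.

Jun 16, 2027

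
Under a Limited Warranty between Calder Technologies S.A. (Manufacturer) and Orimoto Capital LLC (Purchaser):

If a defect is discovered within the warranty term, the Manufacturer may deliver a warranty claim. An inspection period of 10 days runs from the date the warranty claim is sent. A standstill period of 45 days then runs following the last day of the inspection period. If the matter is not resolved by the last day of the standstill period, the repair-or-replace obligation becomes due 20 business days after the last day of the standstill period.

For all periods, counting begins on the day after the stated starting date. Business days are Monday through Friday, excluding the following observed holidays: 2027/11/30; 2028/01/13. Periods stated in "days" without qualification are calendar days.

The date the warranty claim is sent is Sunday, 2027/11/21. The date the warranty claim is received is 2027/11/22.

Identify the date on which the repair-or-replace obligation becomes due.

2028/02/11

The last day of the inspection period: 2027/11/21 + 10 days = 2027/12/01.
The last day of the standstill period: 2027/12/01 + 45 days = 2028/01/15.
The date on which the repair-or-replace obligation becomes due: 20 business days after Saturday, 2028/01/15, skipping weekends — Jan 17, Jan 18, Jan 19, Jan 20, …, Feb 9, Feb 10, Feb 11 — lands on Friday, 2028/02/11.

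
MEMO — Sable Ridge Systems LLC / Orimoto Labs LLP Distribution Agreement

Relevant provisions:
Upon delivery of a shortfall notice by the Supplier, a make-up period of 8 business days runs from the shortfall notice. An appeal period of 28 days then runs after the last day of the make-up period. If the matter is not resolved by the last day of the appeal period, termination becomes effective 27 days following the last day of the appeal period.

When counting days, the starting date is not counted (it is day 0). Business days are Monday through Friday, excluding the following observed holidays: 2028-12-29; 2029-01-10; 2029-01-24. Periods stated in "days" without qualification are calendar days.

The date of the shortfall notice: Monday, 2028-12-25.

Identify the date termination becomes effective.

The last day of the make-up period: 8 business days after Monday, 2028-12-25, skipping weekends and the listed holiday on Dec 29 — Dec 26, Dec 27, Dec 28, Jan 1, Jan 2, Jan 3, Jan 4, Jan 5 — lands on Friday, 2029-01-05.
The last day of the appeal period: 28 calendar days after 2029-01-05 is 2029-02-02.
Adding 27 calendar days to 2029-02-02 gives 2029-03-01, which is the date termination becomes effective.

2029-03-01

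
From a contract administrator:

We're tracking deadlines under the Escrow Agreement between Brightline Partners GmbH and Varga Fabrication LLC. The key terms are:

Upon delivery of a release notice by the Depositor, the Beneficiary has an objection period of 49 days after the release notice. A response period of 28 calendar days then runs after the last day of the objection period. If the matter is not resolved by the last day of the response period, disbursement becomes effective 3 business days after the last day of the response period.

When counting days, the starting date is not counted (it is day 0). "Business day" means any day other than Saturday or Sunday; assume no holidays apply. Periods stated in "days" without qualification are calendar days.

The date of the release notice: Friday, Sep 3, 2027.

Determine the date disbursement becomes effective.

The last day of the objection period: Sep 3, 2027 + 49 days = Oct 22, 2027.
The last day of the response period: 28 calendar days after Oct 22, 2027 is Nov 19, 2027.
The date disbursement becomes effective: 3 business days after Friday, Nov 19, 2027, skipping weekends — Nov 22, Nov 23, Nov 24 — lands on Wednesday, Nov 24, 2027.

Nov 24, 2027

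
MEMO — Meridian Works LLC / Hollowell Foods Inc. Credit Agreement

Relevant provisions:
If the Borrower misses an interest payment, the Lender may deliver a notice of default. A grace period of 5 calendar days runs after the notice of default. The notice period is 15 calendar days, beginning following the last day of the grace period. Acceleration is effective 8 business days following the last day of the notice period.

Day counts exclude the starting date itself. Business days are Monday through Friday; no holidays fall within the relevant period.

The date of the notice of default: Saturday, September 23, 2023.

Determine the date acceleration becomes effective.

October 25, 2023

The last day of the grace period: September 23, 2023 + 5 days = September 28, 2023.
The last day of the notice period: September 28, 2023 + 15 days = October 13, 2023.
The date acceleration becomes effective: 8 business days after Friday, October 13, 2023, skipping weekends — Oct 16, Oct 17, Oct 18, Oct 19, Oct 20, Oct 23, Oct 24, Oct 25 — lands on Wednesday, October 25, 2023.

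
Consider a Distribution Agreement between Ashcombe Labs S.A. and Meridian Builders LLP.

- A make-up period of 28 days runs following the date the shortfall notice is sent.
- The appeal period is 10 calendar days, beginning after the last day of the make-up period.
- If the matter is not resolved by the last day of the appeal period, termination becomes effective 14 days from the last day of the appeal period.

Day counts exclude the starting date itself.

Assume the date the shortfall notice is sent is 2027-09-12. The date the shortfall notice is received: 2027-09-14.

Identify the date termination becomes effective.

2027-11-03

The last day of the make-up period: 2027-09-12 + 28 days = 2027-10-10.
The last day of the appeal period: 10 calendar days after 2027-10-10 is 2027-10-20.
Adding 14 calendar days to 2027-10-20 gives 2027-11-03, which is the date termination becomes effective.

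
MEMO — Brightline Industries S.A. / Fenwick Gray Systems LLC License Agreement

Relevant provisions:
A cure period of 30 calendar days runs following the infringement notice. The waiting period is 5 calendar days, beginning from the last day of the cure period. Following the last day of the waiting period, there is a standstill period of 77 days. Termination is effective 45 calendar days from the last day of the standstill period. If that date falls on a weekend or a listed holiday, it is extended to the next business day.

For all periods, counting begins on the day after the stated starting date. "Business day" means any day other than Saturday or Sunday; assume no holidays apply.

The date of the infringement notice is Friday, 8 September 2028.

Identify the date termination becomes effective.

12 February 2029

The last day of the cure period: 30 calendar days after 8 September 2028 is 8 October 2028.
The last day of the waiting period: 8 October 2028 + 5 days = 13 October 2028.
Adding 77 calendar days to 13 October 2028 gives 29 December 2028, which is the last day of the standstill period.
The date termination becomes effective: 45 calendar days after 29 December 2028 is 12 February 2029. 12 February 2029 is a Monday, so no roll-forward applies.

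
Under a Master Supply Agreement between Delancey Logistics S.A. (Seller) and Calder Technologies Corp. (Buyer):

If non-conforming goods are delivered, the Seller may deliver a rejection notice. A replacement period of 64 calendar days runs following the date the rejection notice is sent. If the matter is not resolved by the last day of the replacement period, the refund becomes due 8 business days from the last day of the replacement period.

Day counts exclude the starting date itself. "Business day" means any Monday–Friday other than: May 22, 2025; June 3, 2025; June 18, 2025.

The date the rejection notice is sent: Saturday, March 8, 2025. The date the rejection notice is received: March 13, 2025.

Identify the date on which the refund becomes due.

May 21, 2025

The last day of the replacement period: 64 calendar days after March 8, 2025 is May 11, 2025.
The date on which the refund becomes due: 8 business days after Sunday, May 11, 2025, skipping weekends — May 12, May 13, May 14, May 15, May 16, May 19, May 20, May 21 — lands on Wednesday, May 21, 2025.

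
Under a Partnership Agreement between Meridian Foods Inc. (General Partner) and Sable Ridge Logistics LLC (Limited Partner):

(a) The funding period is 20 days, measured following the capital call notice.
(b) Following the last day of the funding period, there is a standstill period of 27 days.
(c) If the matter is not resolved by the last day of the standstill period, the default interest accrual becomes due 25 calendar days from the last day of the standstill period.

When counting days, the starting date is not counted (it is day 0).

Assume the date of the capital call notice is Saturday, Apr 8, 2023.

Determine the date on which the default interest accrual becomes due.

Jun 19, 2023

The last day of the funding period: 20 calendar days after Apr 8, 2023 is Apr 28, 2023.
The last day of the standstill period: Apr 28, 2023 + 27 days = May 25, 2023.
The date on which the default interest accrual becomes due: 25 calendar days after May 25, 2023 is Jun 19, 2023.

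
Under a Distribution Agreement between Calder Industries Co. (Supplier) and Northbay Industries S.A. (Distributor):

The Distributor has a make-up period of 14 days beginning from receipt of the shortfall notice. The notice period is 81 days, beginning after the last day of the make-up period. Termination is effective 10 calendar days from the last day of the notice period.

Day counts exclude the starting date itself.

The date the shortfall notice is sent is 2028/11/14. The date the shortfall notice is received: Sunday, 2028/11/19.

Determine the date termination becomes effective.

2029/03/04

The last day of the make-up period: 14 calendar days after 2028/11/19 is 2028/12/03.
The last day of the notice period: 2028/12/03 + 81 days = 2029/02/22.
Adding 10 calendar days to 2029/02/22 gives 2029/03/04, which is the date termination becomes effective.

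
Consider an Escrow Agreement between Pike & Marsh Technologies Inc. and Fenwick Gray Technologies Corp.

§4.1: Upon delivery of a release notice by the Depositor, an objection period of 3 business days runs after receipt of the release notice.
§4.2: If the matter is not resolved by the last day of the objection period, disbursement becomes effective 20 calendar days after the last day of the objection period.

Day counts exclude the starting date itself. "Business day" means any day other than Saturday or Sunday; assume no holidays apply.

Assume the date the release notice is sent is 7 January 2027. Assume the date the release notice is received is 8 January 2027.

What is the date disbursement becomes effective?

2 February 2027

The last day of the objection period: 3 business days after Friday, 8 January 2027, skipping weekends — Jan 11, Jan 12, Jan 13 — lands on Wednesday, 13 January 2027.
The date disbursement becomes effective: 20 calendar days after 13 January 2027 is 2 February 2027.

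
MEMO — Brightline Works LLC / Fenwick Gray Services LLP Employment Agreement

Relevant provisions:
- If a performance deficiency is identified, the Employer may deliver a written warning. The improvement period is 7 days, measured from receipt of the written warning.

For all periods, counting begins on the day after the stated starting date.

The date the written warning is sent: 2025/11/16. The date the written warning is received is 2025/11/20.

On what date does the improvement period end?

2025/11/27

Adding 7 calendar days to 2025/11/20 gives 2025/11/27, which is the last day of the improvement period.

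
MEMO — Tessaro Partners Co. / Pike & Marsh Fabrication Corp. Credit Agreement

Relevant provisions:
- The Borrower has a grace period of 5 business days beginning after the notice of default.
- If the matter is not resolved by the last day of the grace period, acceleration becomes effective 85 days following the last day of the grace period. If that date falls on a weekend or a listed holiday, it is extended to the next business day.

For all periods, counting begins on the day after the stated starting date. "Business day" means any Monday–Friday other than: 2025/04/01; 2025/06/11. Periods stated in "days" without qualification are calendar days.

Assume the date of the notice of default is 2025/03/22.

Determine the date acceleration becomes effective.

The last day of the grace period: 5 business days after Saturday, 2025/03/22, skipping weekends — Mar 24, Mar 25, Mar 26, Mar 27, Mar 28 — lands on Friday, 2025/03/28.
Adding 85 calendar days to 2025/03/28 gives 2025/06/21, which is the date acceleration becomes effective. That falls on a Saturday, so it rolls to the next business day, Monday, 2025/06/23.

2025/06/23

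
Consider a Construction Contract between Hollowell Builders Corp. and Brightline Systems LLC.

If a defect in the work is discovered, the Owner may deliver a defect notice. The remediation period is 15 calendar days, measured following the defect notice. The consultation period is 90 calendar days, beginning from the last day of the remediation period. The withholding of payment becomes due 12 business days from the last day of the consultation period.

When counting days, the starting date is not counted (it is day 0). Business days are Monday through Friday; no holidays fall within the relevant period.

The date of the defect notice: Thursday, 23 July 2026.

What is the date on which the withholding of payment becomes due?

23 November 2026

The last day of the remediation period: 15 calendar days after 23 July 2026 is 7 August 2026.
Adding 90 calendar days to 7 August 2026 gives 5 November 2026, which is the last day of the consultation period.
The date on which the withholding of payment becomes due: counting 12 business days from Thursday, 5 November 2026 (Nov 6, Nov 9, Nov 10, Nov 11, …, Nov 19, Nov 20, Nov 23, skipping weekends) reaches Monday, 23 November 2026.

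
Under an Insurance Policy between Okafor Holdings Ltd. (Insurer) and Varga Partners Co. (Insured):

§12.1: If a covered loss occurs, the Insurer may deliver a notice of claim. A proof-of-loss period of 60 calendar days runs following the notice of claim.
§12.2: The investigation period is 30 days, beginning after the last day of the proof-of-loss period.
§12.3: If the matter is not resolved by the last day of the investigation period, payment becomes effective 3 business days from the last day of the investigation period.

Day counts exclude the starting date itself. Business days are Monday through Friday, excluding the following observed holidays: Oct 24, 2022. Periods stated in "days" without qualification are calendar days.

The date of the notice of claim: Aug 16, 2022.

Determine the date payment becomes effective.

Nov 17, 2022

The last day of the proof-of-loss period: Aug 16, 2022 + 60 days = Oct 15, 2022.
The last day of the investigation period: Oct 15, 2022 + 30 days = Nov 14, 2022.
From Monday, Nov 14, 2022, 3 business days (Nov 15, Nov 16, Nov 17, skipping weekends) brings us to Thursday, Nov 17, 2022, which is the date payment becomes effective.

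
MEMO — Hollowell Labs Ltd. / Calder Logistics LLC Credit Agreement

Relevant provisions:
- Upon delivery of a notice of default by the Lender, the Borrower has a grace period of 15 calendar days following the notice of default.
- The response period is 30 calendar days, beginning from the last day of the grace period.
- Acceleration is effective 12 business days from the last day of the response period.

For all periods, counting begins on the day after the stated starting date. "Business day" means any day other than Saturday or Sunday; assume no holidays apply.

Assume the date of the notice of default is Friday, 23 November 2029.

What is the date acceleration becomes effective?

23 January 2030

The last day of the grace period: 15 calendar days after 23 November 2029 is 8 December 2029.
The last day of the response period: 8 December 2029 + 30 days = 7 January 2030.
The date acceleration becomes effective: 12 business days after Monday, 7 January 2030, skipping weekends — Jan 8, Jan 9, Jan 10, Jan 11, …, Jan 21, Jan 22, Jan 23 — lands on Wednesday, 23 January 2030.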